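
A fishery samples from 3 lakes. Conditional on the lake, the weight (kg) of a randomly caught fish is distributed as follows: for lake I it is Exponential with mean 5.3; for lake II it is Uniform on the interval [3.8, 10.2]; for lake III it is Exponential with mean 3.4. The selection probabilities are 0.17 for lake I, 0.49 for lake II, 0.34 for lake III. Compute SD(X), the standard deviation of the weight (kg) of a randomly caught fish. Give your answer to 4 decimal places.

Per component, I: μ=5.3, E[X²]=56.18; II: μ=7, E[X²]=52.4133; III: μ=3.4, E[X²]=23.12.
E[X] = 0.17·5.3 + 0.49·7 + 0.34·3.4 = 5.487.
E[X²] = 0.17·56.18 + 0.49·52.4133 + 0.34·23.12 = 43.0939.
Var(X) = E[X²] − (E[X])² = 43.0939 − 30.1072 = 12.9868.
SD(X) = √12.9868 = 3.60372.

3.6037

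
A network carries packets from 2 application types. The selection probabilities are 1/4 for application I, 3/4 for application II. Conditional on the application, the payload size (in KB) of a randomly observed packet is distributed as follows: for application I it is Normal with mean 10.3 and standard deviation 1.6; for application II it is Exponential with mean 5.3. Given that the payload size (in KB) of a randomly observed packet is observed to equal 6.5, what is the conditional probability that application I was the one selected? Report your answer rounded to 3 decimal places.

0.082

Likelihoods f(6.5 | ·): I: 0.0148574; II: 0.0553476.
Posterior ∝ prior × likelihood. Numerator for I: 0.25·0.0148574 = 0.00371436.
Normalizing constant: 0.25·0.0148574 + 0.75·0.0553476 = 0.0452251.
P(I | observation) = 0.00371436 / 0.0452251 = 0.0821306.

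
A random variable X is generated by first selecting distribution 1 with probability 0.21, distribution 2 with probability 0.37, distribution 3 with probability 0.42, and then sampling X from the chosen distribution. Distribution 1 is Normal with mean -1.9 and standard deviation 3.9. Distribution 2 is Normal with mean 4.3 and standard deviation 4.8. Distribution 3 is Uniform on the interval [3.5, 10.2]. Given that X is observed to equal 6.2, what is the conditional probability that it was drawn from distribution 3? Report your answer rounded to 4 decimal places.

Likelihoods f(6.2 | ·): 1: 0.0118347; 2: 0.0768503; 3: 0.149254.
Posterior ∝ prior × likelihood. Numerator for 3: 0.42·0.149254 = 0.0626866.
Normalizing constant: 0.21·0.0118347 + 0.37·0.0768503 + 0.42·0.149254 = 0.0936064.
P(3 | observation) = 0.0626866 / 0.0936064 = 0.669682.

0.6697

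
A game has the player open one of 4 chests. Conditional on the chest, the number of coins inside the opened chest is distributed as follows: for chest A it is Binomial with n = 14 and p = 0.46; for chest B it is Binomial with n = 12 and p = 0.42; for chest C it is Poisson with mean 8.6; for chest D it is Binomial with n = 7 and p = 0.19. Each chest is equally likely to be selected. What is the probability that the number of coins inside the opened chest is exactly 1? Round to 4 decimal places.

Conditional on each chest, P(X = 1): A: 0.00213799; B: 0.0125933; C: 0.00158331; D: 0.375631.
By total probability, P(X = 1) = 0.25·0.00213799 + 0.25·0.0125933 + 0.25·0.00158331 + 0.25·0.375631 = 0.0979865.

0.0980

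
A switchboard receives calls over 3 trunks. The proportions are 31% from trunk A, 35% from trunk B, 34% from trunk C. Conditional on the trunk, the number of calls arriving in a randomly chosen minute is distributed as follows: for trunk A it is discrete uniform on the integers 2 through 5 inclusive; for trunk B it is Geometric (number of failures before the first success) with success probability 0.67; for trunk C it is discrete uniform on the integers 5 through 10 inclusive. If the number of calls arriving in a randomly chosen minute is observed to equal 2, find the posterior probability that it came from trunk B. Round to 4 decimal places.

0.2478

Likelihoods P(X=2 | ·): A: 0.25; B: 0.072963; C: 0.
Posterior ∝ prior × likelihood. Numerator for B: 0.35·0.072963 = 0.025537.
Normalizing constant: 0.31·0.25 + 0.35·0.072963 + 0.34·0 = 0.103037.
P(B | observation) = 0.025537 / 0.103037 = 0.247843.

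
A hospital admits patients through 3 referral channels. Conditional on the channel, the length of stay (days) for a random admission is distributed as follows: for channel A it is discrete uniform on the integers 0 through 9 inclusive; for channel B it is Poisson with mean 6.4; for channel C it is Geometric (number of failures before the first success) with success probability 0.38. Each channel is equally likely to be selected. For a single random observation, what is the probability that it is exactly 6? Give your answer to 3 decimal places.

Conditional on each channel, P(X = 6): A: 0.1; B: 0.158585; C: 0.0215841.
By total probability, P(X = 6) = 0.333333·0.1 + 0.333333·0.158585 + 0.333333·0.0215841 = 0.0933898.

0.093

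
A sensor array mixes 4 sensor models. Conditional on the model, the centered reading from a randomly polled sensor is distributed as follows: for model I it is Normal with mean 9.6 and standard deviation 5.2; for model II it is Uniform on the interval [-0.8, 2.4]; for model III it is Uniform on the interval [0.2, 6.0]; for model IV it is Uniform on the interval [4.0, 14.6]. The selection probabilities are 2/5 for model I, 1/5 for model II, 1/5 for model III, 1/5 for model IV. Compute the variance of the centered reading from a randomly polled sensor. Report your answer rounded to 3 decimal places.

Per component, I: μ=9.6, E[X²]=119.2; II: μ=0.8, E[X²]=1.49333; III: μ=3.1, E[X²]=12.4133; IV: μ=9.3, E[X²]=95.8533.
E[X] = 0.4·9.6 + 0.2·0.8 + 0.2·3.1 + 0.2·9.3 = 6.48.
E[X²] = 0.4·119.2 + 0.2·1.49333 + 0.2·12.4133 + 0.2·95.8533 = 69.632.
Var(X) = E[X²] − (E[X])² = 69.632 − 41.9904 = 27.6416.

27.642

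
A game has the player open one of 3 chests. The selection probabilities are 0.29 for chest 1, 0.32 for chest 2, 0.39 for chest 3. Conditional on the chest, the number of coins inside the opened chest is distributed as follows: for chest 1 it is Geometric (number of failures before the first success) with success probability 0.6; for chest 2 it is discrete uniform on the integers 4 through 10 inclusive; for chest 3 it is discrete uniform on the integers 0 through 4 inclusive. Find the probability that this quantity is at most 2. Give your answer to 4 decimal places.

Conditional on each chest, P(X ≤ 2): 1: 0.936; 2: 0; 3: 0.6.
By total probability, P(X ≤ 2) = 0.29·0.936 + 0.32·0 + 0.39·0.6 = 0.50544.

0.5054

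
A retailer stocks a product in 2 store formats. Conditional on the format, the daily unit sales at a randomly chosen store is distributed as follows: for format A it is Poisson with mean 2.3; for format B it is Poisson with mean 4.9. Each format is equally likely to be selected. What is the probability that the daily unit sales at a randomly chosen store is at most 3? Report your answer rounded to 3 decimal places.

Conditional on each format, P(X ≤ 3): A: 0.799347; B: 0.279345.
By total probability, P(X ≤ 3) = 0.5·0.799347 + 0.5·0.279345 = 0.539346.

0.539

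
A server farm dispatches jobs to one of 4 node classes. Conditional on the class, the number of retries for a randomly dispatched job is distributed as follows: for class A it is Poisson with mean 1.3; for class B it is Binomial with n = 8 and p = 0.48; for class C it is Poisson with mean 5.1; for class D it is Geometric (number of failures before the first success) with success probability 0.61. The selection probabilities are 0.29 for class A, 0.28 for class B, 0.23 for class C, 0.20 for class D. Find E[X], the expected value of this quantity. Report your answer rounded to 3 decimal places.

Component means — A: 1.3; B: 3.84; C: 5.1; D: 0.639344.
E[X] = 0.29·1.3 + 0.28·3.84 + 0.23·5.1 + 0.2·0.639344 = 2.75307.

2.753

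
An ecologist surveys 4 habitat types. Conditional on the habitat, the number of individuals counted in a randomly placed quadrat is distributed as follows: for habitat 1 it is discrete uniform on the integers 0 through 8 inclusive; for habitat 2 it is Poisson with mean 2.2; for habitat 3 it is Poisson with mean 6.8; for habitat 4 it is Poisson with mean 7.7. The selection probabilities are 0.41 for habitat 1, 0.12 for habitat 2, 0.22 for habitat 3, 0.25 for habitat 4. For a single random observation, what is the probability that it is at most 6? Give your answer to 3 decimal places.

Conditional on each habitat, P(X ≤ 6): 1: 0.777778; 2: 0.992539; 3: 0.479916; 4: 0.351369.
By total probability, P(X ≤ 6) = 0.41·0.777778 + 0.12·0.992539 + 0.22·0.479916 + 0.25·0.351369 = 0.631417.

0.631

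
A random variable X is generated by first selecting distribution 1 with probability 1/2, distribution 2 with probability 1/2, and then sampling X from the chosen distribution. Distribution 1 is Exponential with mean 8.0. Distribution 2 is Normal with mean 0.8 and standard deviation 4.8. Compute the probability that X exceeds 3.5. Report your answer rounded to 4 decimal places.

0.4663

Conditional on each component, P(X > 3.5): 1: 0.645649; 2: 0.286888.
By total probability, P(X > 3.5) = 0.5·0.645649 + 0.5·0.286888 = 0.466268.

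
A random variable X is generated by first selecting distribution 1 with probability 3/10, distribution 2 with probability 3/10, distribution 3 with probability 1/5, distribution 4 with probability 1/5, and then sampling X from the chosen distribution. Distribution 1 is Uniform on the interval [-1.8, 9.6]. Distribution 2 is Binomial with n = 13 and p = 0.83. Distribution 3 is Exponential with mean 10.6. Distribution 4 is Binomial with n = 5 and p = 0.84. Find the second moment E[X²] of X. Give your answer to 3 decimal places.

91.896

For each component E[X²] = Var + (mean)², giving 1: 26.04; 2: 118.258; 3: 224.72; 4: 18.312.
Overall E[X²] = 0.3·26.04 + 0.3·118.258 + 0.2·224.72 + 0.2·18.312 = 91.8959.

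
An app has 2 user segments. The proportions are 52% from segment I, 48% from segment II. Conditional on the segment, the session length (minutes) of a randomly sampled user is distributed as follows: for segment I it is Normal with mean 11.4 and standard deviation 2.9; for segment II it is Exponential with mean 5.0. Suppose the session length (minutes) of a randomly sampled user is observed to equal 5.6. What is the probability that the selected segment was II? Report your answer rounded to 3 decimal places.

Likelihoods f(5.6 | ·): I: 0.0186176; II: 0.065256.
Posterior ∝ prior × likelihood. Numerator for II: 0.48·0.065256 = 0.0313229.
Normalizing constant: 0.52·0.0186176 + 0.48·0.065256 = 0.041004.
P(II | observation) = 0.0313229 / 0.041004 = 0.763898.

0.764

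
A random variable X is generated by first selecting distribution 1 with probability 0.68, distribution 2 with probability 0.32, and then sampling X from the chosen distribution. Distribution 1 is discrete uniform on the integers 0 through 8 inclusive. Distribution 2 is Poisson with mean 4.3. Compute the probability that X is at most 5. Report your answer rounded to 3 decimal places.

0.689

Conditional on each component, P(X ≤ 5): 1: 0.666667; 2: 0.736663.
By total probability, P(X ≤ 5) = 0.68·0.666667 + 0.32·0.736663 = 0.689065.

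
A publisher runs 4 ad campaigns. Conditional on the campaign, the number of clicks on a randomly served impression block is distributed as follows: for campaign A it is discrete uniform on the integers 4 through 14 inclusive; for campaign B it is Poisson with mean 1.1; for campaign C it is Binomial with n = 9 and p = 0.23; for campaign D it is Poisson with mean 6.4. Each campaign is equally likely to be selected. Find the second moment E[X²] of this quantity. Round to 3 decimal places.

For each component E[X²] = Var + (mean)², giving A: 91; B: 2.31; C: 5.8788; D: 47.36.
Overall E[X²] = 0.25·91 + 0.25·2.31 + 0.25·5.8788 + 0.25·47.36 = 36.6372.

36.637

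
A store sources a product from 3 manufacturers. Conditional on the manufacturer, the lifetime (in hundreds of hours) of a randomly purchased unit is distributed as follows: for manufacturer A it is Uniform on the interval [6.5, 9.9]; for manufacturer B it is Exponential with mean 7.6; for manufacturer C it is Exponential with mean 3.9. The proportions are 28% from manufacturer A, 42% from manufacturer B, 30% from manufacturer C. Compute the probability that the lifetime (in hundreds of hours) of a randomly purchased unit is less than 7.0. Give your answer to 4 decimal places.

Conditional on each manufacturer, P(X < 7.0): A: 0.147059; B: 0.6019; C: 0.833851.
By total probability, P(X < 7.0) = 0.28·0.147059 + 0.42·0.6019 + 0.3·0.833851 = 0.54413.

0.5441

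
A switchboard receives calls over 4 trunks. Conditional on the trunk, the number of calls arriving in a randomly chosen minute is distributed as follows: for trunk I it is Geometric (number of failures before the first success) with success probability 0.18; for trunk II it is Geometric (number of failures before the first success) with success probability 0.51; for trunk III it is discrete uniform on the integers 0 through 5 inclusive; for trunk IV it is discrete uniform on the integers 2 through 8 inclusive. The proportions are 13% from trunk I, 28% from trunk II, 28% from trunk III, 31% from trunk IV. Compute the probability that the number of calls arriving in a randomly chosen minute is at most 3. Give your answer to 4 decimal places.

0.6103

Conditional on each trunk, P(X ≤ 3): I: 0.547878; II: 0.942352; III: 0.666667; IV: 0.285714.
By total probability, P(X ≤ 3) = 0.13·0.547878 + 0.28·0.942352 + 0.28·0.666667 + 0.31·0.285714 = 0.610321.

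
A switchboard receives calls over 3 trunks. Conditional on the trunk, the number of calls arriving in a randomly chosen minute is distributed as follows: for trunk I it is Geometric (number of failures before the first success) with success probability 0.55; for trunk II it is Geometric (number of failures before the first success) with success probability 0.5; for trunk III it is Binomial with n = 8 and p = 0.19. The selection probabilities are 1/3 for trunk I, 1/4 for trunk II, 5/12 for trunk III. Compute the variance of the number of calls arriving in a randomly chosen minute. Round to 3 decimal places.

Per component, I: μ=0.818182, E[X²]=2.15702; II: μ=1, E[X²]=3; III: μ=1.52, E[X²]=3.5416.
E[X] = 0.333333·0.818182 + 0.25·1 + 0.416667·1.52 = 1.15606.
E[X²] = 0.333333·2.15702 + 0.25·3 + 0.416667·3.5416 = 2.94467.
Var(X) = E[X²] − (E[X])² = 2.94467 − 1.33648 = 1.6082.

1.608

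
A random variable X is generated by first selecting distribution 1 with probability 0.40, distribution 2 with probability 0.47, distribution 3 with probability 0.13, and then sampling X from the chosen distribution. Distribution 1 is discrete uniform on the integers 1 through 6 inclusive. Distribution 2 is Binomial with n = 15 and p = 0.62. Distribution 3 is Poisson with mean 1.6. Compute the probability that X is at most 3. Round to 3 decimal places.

0.320

Conditional on each component, P(X ≤ 3): 1: 0.5; 2: 0.0011348; 3: 0.921187.
By total probability, P(X ≤ 3) = 0.4·0.5 + 0.47·0.0011348 + 0.13·0.921187 = 0.320288.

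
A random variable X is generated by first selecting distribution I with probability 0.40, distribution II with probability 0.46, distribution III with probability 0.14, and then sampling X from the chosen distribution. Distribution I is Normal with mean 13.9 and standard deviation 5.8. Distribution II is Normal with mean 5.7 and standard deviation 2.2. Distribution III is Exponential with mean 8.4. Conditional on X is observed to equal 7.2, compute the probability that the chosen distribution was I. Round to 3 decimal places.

0.162

Likelihoods f(7.2 | ·): I: 0.0352952; II: 0.143728; III: 0.0505206.
Posterior ∝ prior × likelihood. Numerator for I: 0.4·0.0352952 = 0.0141181.
Normalizing constant: 0.4·0.0352952 + 0.46·0.143728 + 0.14·0.0505206 = 0.0873058.
P(I | observation) = 0.0141181 / 0.0873058 = 0.161708.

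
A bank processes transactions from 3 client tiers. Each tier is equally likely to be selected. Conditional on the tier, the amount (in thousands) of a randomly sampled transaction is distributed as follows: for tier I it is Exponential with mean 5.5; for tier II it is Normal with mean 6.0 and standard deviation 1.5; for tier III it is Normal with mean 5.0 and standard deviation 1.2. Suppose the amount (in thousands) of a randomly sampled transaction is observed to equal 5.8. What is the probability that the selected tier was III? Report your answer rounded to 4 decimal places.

Likelihoods f(5.8 | ·): I: 0.0633365; II: 0.263608; III: 0.266207.
Posterior ∝ prior × likelihood. Numerator for III: 0.333333·0.266207 = 0.0887356.
Normalizing constant: 0.333333·0.0633365 + 0.333333·0.263608 + 0.333333·0.266207 = 0.197717.
P(III | observation) = 0.0887356 / 0.197717 = 0.448801.

0.4488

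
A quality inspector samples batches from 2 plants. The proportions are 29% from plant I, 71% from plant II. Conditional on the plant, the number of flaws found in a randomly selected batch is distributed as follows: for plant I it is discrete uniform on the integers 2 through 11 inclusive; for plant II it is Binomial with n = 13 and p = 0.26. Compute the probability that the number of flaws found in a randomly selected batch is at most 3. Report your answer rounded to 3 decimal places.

0.449

Conditional on each plant, P(X ≤ 3): I: 0.2; II: 0.550735.
By total probability, P(X ≤ 3) = 0.29·0.2 + 0.71·0.550735 = 0.449022.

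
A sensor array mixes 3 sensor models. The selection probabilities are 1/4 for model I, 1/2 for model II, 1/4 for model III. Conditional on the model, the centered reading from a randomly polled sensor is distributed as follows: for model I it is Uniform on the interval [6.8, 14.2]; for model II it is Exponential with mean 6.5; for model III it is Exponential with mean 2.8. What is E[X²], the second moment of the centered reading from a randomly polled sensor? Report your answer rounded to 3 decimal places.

74.873

For each component E[X²] = Var + (mean)², giving I: 114.813; II: 84.5; III: 15.68.
Overall E[X²] = 0.25·114.813 + 0.5·84.5 + 0.25·15.68 = 74.8733.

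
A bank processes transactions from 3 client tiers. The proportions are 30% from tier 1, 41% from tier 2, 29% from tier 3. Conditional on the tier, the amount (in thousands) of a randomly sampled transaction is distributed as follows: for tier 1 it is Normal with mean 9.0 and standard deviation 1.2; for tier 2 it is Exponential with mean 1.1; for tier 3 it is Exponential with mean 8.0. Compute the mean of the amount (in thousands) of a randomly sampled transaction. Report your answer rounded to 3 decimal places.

Component means — 1: 9; 2: 1.1; 3: 8.
E[X] = 0.3·9 + 0.41·1.1 + 0.29·8 = 5.471.

5.471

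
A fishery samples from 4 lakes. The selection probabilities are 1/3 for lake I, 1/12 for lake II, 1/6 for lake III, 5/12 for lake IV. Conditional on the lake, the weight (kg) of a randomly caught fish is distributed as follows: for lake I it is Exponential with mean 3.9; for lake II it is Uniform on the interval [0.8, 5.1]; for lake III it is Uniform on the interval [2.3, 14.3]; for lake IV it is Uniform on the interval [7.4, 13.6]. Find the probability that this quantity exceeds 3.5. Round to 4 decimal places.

0.7335

Conditional on each lake, P(X > 3.5): I: 0.407613; II: 0.372093; III: 0.9; IV: 1.
By total probability, P(X > 3.5) = 0.333333·0.407613 + 0.0833333·0.372093 + 0.166667·0.9 + 0.416667·1 = 0.733546.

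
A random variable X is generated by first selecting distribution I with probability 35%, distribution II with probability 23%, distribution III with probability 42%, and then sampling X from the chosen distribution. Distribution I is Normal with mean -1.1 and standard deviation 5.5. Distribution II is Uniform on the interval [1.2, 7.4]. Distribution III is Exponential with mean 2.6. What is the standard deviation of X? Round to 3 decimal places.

Per component, I: μ=-1.1, E[X²]=31.46; II: μ=4.3, E[X²]=21.6933; III: μ=2.6, E[X²]=13.52.
E[X] = 0.35·-1.1 + 0.23·4.3 + 0.42·2.6 = 1.696.
E[X²] = 0.35·31.46 + 0.23·21.6933 + 0.42·13.52 = 21.6789.
Var(X) = E[X²] − (E[X])² = 21.6789 − 2.87642 = 18.8025.
SD(X) = √18.8025 = 4.33618.

4.336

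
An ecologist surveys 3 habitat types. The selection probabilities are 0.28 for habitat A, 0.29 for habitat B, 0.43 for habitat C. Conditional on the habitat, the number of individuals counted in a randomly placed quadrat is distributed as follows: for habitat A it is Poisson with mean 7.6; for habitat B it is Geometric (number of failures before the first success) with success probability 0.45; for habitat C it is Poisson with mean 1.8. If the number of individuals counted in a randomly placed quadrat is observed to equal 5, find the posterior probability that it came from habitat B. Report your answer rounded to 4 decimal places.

Likelihoods P(X=5 | ·): A: 0.105742; B: 0.0226478; C: 0.0260286.
Posterior ∝ prior × likelihood. Numerator for B: 0.29·0.0226478 = 0.00656786.
Normalizing constant: 0.28·0.105742 + 0.29·0.0226478 + 0.43·0.0260286 = 0.047368.
P(B | observation) = 0.00656786 / 0.047368 = 0.138656.

0.1387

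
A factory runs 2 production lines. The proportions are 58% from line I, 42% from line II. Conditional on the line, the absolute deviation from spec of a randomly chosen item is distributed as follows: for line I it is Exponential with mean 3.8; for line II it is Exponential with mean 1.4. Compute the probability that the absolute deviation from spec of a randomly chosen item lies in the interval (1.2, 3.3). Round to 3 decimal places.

0.318

Conditional on each line, P(1.2 < X < 3.3): I: 0.309599; II: 0.329682.
By total probability, P(1.2 < X < 3.3) = 0.58·0.309599 + 0.42·0.329682 = 0.318034.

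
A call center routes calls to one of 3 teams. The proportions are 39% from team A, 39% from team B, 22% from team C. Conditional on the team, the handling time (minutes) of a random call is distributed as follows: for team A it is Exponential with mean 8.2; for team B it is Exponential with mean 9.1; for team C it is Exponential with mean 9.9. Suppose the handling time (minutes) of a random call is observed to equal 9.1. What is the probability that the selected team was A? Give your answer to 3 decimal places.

Likelihoods f(9.1 | ·): A: 0.0401999; B: 0.0404263; C: 0.040287.
Posterior ∝ prior × likelihood. Numerator for A: 0.39·0.0401999 = 0.015678.
Normalizing constant: 0.39·0.0401999 + 0.39·0.0404263 + 0.22·0.040287 = 0.0403074.
P(A | observation) = 0.015678 / 0.0403074 = 0.38896.

0.389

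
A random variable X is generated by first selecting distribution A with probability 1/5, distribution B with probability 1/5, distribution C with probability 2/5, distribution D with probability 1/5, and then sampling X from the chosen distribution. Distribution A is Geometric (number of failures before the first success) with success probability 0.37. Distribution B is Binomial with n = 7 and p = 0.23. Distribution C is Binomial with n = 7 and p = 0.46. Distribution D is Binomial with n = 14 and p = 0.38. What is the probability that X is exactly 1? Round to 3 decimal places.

0.148

Conditional on each component, P(X = 1): A: 0.2331; B: 0.33556; C: 0.0798396; D: 0.0106415.
By total probability, P(X = 1) = 0.2·0.2331 + 0.2·0.33556 + 0.4·0.0798396 + 0.2·0.0106415 = 0.147796.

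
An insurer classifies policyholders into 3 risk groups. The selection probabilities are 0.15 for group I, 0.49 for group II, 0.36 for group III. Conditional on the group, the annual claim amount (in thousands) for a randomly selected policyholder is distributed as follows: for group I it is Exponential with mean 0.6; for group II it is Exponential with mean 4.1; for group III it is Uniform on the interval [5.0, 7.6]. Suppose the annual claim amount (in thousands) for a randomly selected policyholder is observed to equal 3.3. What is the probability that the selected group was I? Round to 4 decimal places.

Likelihoods f(3.3 | ·): I: 0.00681129; II: 0.109059; III: 0.
Posterior ∝ prior × likelihood. Numerator for I: 0.15·0.00681129 = 0.00102169.
Normalizing constant: 0.15·0.00681129 + 0.49·0.109059 + 0.36·0 = 0.0544607.
P(I | observation) = 0.00102169 / 0.0544607 = 0.0187602.

0.0188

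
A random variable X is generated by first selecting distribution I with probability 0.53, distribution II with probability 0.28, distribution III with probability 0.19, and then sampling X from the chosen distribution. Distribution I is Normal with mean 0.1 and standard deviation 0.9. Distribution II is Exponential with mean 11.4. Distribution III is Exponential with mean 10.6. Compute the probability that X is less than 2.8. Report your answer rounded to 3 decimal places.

Conditional on each component, P(X < 2.8): I: 0.99865; II: 0.217776; III: 0.232142.
By total probability, P(X < 2.8) = 0.53·0.99865 + 0.28·0.217776 + 0.19·0.232142 = 0.634369.

0.634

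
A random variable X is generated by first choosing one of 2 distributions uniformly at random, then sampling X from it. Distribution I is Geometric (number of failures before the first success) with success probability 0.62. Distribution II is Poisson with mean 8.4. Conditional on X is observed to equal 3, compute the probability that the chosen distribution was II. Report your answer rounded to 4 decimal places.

0.3950

Likelihoods P(X=3 | ·): I: 0.0340206; II: 0.0222133.
Posterior ∝ prior × likelihood. Numerator for II: 0.5·0.0222133 = 0.0111066.
Normalizing constant: 0.5·0.0340206 + 0.5·0.0222133 = 0.028117.
P(II | observation) = 0.0111066 / 0.028117 = 0.395016.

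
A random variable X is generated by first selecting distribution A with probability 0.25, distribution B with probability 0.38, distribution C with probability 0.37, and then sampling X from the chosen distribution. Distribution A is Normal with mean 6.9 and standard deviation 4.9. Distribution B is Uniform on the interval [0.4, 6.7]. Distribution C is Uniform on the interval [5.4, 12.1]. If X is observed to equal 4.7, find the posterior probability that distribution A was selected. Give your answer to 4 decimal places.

0.2338

Likelihoods f(4.7 | ·): A: 0.0736107; B: 0.15873; C: 0.
Posterior ∝ prior × likelihood. Numerator for A: 0.25·0.0736107 = 0.0184027.
Normalizing constant: 0.25·0.0736107 + 0.38·0.15873 + 0.37·0 = 0.0787201.
P(A | observation) = 0.0184027 / 0.0787201 = 0.233773.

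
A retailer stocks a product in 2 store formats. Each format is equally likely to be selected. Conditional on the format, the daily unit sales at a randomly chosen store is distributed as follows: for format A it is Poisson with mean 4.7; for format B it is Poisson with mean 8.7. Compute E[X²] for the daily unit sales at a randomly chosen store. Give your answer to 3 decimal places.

55.590

For each component E[X²] = Var + (mean)², giving A: 26.79; B: 84.39.
Overall E[X²] = 0.5·26.79 + 0.5·84.39 = 55.59.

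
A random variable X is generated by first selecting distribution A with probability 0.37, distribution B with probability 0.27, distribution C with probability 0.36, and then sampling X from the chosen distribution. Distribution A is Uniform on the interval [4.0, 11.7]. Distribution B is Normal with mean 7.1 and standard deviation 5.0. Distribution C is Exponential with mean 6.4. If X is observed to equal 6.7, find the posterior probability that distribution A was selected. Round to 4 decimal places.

Likelihoods f(6.7 | ·): A: 0.12987; B: 0.0795335; C: 0.0548489.
Posterior ∝ prior × likelihood. Numerator for A: 0.37·0.12987 = 0.0480519.
Normalizing constant: 0.37·0.12987 + 0.27·0.0795335 + 0.36·0.0548489 = 0.0892716.
P(A | observation) = 0.0480519 / 0.0892716 = 0.538267.

0.5383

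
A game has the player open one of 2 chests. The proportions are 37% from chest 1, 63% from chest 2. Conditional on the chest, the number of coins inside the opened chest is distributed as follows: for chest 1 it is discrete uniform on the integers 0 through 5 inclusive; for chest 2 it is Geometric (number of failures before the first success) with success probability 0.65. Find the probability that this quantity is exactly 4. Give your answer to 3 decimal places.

Conditional on each chest, P(X = 4): 1: 0.166667; 2: 0.00975406.
By total probability, P(X = 4) = 0.37·0.166667 + 0.63·0.00975406 = 0.0678117.

0.068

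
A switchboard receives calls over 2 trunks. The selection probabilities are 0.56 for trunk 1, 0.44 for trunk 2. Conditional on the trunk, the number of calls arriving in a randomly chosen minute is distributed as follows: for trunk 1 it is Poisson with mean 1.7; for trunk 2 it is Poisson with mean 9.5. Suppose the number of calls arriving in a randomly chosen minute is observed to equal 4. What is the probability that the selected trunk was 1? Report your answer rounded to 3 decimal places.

0.761

Likelihoods P(X=4 | ·): 1: 0.0635746; 2: 0.025403.
Posterior ∝ prior × likelihood. Numerator for 1: 0.56·0.0635746 = 0.0356018.
Normalizing constant: 0.56·0.0635746 + 0.44·0.025403 = 0.0467791.
P(1 | observation) = 0.0356018 / 0.0467791 = 0.761061.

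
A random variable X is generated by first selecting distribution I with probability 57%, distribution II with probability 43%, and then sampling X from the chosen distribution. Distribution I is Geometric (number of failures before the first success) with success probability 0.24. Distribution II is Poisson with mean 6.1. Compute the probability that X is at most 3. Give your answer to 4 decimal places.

0.4411

Conditional on each component, P(X ≤ 3): I: 0.666378; II: 0.142501.
By total probability, P(X ≤ 3) = 0.57·0.666378 + 0.43·0.142501 = 0.441111.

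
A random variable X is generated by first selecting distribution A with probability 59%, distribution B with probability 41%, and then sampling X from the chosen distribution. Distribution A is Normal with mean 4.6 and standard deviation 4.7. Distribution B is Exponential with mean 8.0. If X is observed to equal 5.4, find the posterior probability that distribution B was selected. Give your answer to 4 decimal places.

Likelihoods f(5.4 | ·): A: 0.0836606; B: 0.0636446.
Posterior ∝ prior × likelihood. Numerator for B: 0.41·0.0636446 = 0.0260943.
Normalizing constant: 0.59·0.0836606 + 0.41·0.0636446 = 0.075454.
P(B | observation) = 0.0260943 / 0.075454 = 0.34583.

0.3458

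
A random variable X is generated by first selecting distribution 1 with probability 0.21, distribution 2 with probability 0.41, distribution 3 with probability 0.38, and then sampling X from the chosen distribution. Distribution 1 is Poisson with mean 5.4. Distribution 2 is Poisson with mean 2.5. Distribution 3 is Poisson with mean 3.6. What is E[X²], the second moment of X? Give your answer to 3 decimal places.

For each component E[X²] = Var + (mean)², giving 1: 34.56; 2: 8.75; 3: 16.56.
Overall E[X²] = 0.21·34.56 + 0.41·8.75 + 0.38·16.56 = 17.1379.

17.138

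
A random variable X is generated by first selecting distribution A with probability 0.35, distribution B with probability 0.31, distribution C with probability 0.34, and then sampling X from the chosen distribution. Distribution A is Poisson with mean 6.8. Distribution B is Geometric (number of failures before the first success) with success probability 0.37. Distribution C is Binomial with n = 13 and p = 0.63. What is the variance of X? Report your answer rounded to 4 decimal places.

Per component, A: μ=6.8, E[X²]=53.04; B: μ=1.7027, E[X²]=7.5011; C: μ=8.19, E[X²]=70.1064.
E[X] = 0.35·6.8 + 0.31·1.7027 + 0.34·8.19 = 5.69244.
E[X²] = 0.35·53.04 + 0.31·7.5011 + 0.34·70.1064 = 44.7255.
Var(X) = E[X²] − (E[X])² = 44.7255 − 32.4038 = 12.3217.

12.3217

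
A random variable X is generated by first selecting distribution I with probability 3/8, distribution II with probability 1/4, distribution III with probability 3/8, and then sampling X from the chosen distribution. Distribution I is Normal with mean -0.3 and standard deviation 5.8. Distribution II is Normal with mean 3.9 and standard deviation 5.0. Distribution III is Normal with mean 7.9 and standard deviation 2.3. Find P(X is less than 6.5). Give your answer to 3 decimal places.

Conditional on each component, P(X < 6.5): I: 0.879485; II: 0.698468; III: 0.271363.
By total probability, P(X < 6.5) = 0.375·0.879485 + 0.25·0.698468 + 0.375·0.271363 = 0.606185.

0.606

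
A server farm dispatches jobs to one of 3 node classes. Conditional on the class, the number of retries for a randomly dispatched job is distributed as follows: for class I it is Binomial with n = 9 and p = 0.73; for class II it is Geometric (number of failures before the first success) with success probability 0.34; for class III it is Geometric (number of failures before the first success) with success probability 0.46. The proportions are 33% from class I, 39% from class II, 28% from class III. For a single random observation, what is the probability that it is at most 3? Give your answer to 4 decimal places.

Conditional on each class, P(X ≤ 3): I: 0.0148598; II: 0.810253; III: 0.914969.
By total probability, P(X ≤ 3) = 0.33·0.0148598 + 0.39·0.810253 + 0.28·0.914969 = 0.577094.

0.5771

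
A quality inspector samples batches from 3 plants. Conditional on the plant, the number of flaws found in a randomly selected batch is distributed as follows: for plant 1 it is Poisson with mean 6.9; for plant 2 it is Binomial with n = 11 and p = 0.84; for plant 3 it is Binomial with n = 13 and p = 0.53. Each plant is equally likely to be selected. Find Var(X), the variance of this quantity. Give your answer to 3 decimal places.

Per component, 1: μ=6.9, E[X²]=54.51; 2: μ=9.24, E[X²]=86.856; 3: μ=6.89, E[X²]=50.7104.
E[X] = 0.333333·6.9 + 0.333333·9.24 + 0.333333·6.89 = 7.67667.
E[X²] = 0.333333·54.51 + 0.333333·86.856 + 0.333333·50.7104 = 64.0255.
Var(X) = E[X²] − (E[X])² = 64.0255 − 58.9312 = 5.09426.

5.094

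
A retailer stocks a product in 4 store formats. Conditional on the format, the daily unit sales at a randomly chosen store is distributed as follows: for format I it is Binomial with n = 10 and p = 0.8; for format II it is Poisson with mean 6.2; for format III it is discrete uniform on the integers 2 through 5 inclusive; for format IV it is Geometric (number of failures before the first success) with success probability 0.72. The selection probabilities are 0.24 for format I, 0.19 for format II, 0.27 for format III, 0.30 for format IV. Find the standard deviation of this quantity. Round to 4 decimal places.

Per component, I: μ=8, E[X²]=65.6; II: μ=6.2, E[X²]=44.64; III: μ=3.5, E[X²]=13.5; IV: μ=0.388889, E[X²]=0.691358.
E[X] = 0.24·8 + 0.19·6.2 + 0.27·3.5 + 0.3·0.388889 = 4.15967.
E[X²] = 0.24·65.6 + 0.19·44.64 + 0.27·13.5 + 0.3·0.691358 = 28.078.
Var(X) = E[X²] − (E[X])² = 28.078 − 17.3028 = 10.7752.
SD(X) = √10.7752 = 3.28256.

3.2826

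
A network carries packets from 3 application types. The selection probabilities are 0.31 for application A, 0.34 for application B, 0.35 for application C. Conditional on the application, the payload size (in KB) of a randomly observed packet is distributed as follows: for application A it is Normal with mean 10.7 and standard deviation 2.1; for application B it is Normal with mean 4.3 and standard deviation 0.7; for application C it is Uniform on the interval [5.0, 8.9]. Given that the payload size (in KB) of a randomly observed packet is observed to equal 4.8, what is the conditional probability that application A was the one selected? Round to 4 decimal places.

0.0075

Likelihoods f(4.8 | ·): A: 0.00366991; B: 0.441593; C: 0.
Posterior ∝ prior × likelihood. Numerator for A: 0.31·0.00366991 = 0.00113767.
Normalizing constant: 0.31·0.00366991 + 0.34·0.441593 + 0.35·0 = 0.151279.
P(A | observation) = 0.00113767 / 0.151279 = 0.00752034.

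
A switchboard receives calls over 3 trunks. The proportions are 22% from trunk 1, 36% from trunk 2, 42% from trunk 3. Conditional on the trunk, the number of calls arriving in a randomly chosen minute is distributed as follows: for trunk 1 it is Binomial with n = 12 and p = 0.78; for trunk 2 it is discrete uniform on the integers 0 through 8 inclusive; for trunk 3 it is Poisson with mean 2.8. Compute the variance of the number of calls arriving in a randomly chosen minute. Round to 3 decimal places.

Per component, 1: μ=9.36, E[X²]=89.6688; 2: μ=4, E[X²]=22.6667; 3: μ=2.8, E[X²]=10.64.
E[X] = 0.22·9.36 + 0.36·4 + 0.42·2.8 = 4.6752.
E[X²] = 0.22·89.6688 + 0.36·22.6667 + 0.42·10.64 = 32.3559.
Var(X) = E[X²] − (E[X])² = 32.3559 − 21.8575 = 10.4984.

10.498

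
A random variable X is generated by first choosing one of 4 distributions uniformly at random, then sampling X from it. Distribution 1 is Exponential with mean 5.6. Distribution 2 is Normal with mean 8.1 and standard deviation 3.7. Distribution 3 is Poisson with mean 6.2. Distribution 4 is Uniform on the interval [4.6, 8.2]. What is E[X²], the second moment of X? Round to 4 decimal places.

57.1750

For each component E[X²] = Var + (mean)², giving 1: 62.72; 2: 79.3; 3: 44.64; 4: 42.04.
Overall E[X²] = 0.25·62.72 + 0.25·79.3 + 0.25·44.64 + 0.25·42.04 = 57.175.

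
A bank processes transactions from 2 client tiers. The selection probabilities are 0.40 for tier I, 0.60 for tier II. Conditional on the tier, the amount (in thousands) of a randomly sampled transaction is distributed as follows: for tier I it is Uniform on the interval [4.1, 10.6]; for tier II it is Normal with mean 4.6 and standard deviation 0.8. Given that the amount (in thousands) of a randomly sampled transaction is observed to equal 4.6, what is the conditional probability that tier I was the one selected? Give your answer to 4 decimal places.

0.1706

Likelihoods f(4.6 | ·): I: 0.153846; II: 0.498678.
Posterior ∝ prior × likelihood. Numerator for I: 0.4·0.153846 = 0.0615385.
Normalizing constant: 0.4·0.153846 + 0.6·0.498678 = 0.360745.
P(I | observation) = 0.0615385 / 0.360745 = 0.170587.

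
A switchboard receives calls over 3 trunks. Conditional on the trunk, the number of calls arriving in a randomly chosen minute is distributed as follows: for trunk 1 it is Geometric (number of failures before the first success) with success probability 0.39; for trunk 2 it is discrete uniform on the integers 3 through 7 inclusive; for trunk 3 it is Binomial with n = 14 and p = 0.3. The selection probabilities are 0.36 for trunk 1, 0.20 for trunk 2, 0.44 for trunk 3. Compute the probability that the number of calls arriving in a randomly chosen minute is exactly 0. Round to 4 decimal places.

0.1434

Conditional on each trunk, P(X = 0): 1: 0.39; 2: 0; 3: 0.00678223.
By total probability, P(X = 0) = 0.36·0.39 + 0.2·0 + 0.44·0.00678223 = 0.143384.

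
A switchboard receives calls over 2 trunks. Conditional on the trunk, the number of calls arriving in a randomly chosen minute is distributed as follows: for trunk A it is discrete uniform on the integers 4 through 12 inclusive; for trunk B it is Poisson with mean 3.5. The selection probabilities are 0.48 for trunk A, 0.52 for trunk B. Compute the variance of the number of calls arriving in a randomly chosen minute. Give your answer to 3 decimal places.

10.074

Per component, A: μ=8, E[X²]=70.6667; B: μ=3.5, E[X²]=15.75.
E[X] = 0.48·8 + 0.52·3.5 = 5.66.
E[X²] = 0.48·70.6667 + 0.52·15.75 = 42.11.
Var(X) = E[X²] − (E[X])² = 42.11 − 32.0356 = 10.0744.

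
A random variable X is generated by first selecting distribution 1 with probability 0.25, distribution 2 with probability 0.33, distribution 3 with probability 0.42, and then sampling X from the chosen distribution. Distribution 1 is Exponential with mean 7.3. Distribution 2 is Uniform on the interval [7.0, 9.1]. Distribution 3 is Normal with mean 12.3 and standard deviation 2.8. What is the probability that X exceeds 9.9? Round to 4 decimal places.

0.4022

Conditional on each component, P(X > 9.9): 1: 0.257647; 2: 0; 3: 0.804317.
By total probability, P(X > 9.9) = 0.25·0.257647 + 0.33·0 + 0.42·0.804317 = 0.402225.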